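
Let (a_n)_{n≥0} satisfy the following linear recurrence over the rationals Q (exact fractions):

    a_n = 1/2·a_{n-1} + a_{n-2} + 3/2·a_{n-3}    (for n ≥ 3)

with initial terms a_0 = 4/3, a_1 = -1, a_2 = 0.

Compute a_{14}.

a_3 = 1/2·0 + 1·-1 + 3/2·4/3 = 1
a_4 = 1/2·1 + 1·0 + 3/2·-1 = -1
a_5 = 1/2·-1 + 1·1 + 3/2·0 = 1/2
a_6 = 1/2·1/2 + 1·-1 + 3/2·1 = 3/4
a_7 = 1/2·3/4 + 1·1/2 + 3/2·-1 = -5/8
a_8 = 1/2·-5/8 + 1·3/4 + 3/2·1/2 = 19/16
a_9 = 1/2·19/16 + 1·-5/8 + 3/2·3/4 = 35/32
a_10 = 1/2·35/32 + 1·19/16 + 3/2·-5/8 = 51/64
a_11 = 1/2·51/64 + 1·35/32 + 3/2·19/16 = 419/128
a_12 = 1/2·419/128 + 1·51/64 + 3/2·35/32 = 1043/256
a_13 = 1/2·1043/256 + 1·419/128 + 3/2·51/64 = 3331/512
a_14 = 1/2·3331/512 + 1·1043/256 + 3/2·419/128 = 12531/1024

12531/1024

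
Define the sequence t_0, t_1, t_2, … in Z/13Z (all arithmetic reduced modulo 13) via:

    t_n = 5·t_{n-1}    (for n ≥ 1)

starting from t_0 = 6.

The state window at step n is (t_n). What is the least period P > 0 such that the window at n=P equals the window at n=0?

4

n=0: window = (6)
n=1: window = (4)
n=2: window = (7)
n=3: window = (9)
n=4: window = (6)
window at n=4 equals window at n=0 → period = 4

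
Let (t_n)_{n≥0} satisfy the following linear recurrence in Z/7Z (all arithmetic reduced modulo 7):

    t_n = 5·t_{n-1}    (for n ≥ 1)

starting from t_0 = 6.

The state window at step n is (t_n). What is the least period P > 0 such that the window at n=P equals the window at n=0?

n=0: window = (6)
n=1: window = (2)
n=2: window = (3)
n=3: window = (1)
n=4: window = (5)
n=5: window = (4)
n=6: window = (6)
window at n=6 equals window at n=0 → period = 6

6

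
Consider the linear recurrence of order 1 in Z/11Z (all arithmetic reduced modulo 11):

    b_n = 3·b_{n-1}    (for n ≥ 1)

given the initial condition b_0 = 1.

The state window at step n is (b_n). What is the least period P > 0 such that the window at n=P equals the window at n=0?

n=0: window = (1)
n=1: window = (3)
n=2: window = (9)
n=3: window = (5)
n=4: window = (4)
n=5: window = (1)
window at n=5 equals window at n=0 → period = 5

5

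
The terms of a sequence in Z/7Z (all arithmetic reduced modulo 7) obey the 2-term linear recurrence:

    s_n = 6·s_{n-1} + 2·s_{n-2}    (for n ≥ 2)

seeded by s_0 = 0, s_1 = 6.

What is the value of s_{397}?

6

s_2 = 6·6 + 2·0 = 1
s_3 = 6·1 + 2·6 = 4
s_4 = 6·4 + 2·1 = 5
s_5 = 6·5 + 2·4 = 3
s_6 = 6·3 + 2·5 = 0
s_7 = 6·0 + 2·3 = 6
(s_6, s_7) = (0, 6) = (s_0, s_1), so the sequence has period 6.
397 ≡ 1 (mod 6), hence s_397 = s_1 = 6.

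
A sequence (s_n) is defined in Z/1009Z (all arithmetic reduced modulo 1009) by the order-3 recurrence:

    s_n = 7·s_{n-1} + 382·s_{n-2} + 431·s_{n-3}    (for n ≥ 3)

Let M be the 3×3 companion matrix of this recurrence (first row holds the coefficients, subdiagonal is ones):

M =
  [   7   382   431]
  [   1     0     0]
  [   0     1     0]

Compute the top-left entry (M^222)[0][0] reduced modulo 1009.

(M^222)[0][0] is the top entry after applying M 222 times to the unit state (1, 0, 0). Equivalently it is h_{224} for the auxiliary sequence (h_n) obeying the same recurrence with h_2 = 1 and h_i = 0 for 0 ≤ i < 2:
h_3 = 7·1 + 382·0 + 431·0 = 7
h_4 = 7·7 + 382·1 + 431·0 = 431
h_5 = 7·431 + 382·7 + 431·1 = 68
h_6 = 7·68 + 382·431 + 431·7 = 641
h_7 = 7·641 + 382·68 + 431·431 = 298
h_8 = 7·298 + 382·641 + 431·68 = 799
Continuing the recurrence:
  h_9 = 172;  h_10 = 990;  h_11 = 286;  h_12 = 264;  h_13 = 1002;  h_14 = 67
  h_15 = 589;  h_16 = 466;  h_17 = 851;  h_18 = 931;  h_19 = 702;  h_20 = 857
  h_21 = 403;  h_22 = 114;  h_23 = 440;  h_24 = 359;  h_25 = 774;  h_26 = 235
  h_27 = 10;  h_28 = 663;  h_29 = 774;  h_30 = 654;  h_31 = 779;  h_32 = 628
  h_33 = 646;  h_34 = 1001;  h_35 = 776;  h_36 = 300;  h_37 = 456;  h_38 = 216
  h_39 = 286;  h_40 = 548;  h_41 = 348;  h_42 = 50;  h_43 = 180;  h_44 = 836
  h_45 = 307;  h_46 = 526;  h_47 = 988;  h_48 = 132;  h_49 = 655;  h_50 = 553
  h_51 = 201;  h_52 = 548;  h_53 = 117;  h_54 = 140;  h_55 = 351;  h_56 = 419
  h_57 = 600;  h_58 = 731;  h_59 = 207;  h_60 = 485;  h_61 = 993;  h_62 = 936
  h_63 = 612;  h_64 = 781;  h_65 = 943;  h_66 = 648;  h_67 = 118;  h_68 = 963
  h_69 = 153;  h_70 = 51;  h_71 = 635;  h_72 = 69;  h_73 = 676;  h_74 = 57
  h_75 = 805;  h_76 = 930;  h_77 = 572;  h_78 = 928;  h_79 = 250;  h_80 = 405
  h_81 = 866;  h_82 = 128;  h_83 = 754;  h_84 = 613;  h_85 = 391;  h_86 = 873
  h_87 = 941;  h_88 = 58;  h_89 = 570;  h_90 = 874;  h_91 = 642;  h_92 = 830
  h_93 = 150;  h_94 = 511;  h_95 = 881;  h_96 = 652;  h_97 = 343;  h_98 = 551
  h_99 = 187;  h_100 = 420;  h_101 = 74;  h_102 = 404;  h_103 = 226;  h_104 = 130
  h_105 = 35;  h_106 = 1006;  h_107 = 767;  h_108 = 137;  h_109 = 50;  h_110 = 850
  h_111 = 350;  h_112 = 595;  h_113 = 724;  h_114 = 797;  h_115 = 795;  h_116 = 519
  h_117 = 25;  h_118 = 254;  h_119 = 929;  h_120 = 289;  h_121 = 217;  h_122 = 753
  h_123 = 834;  h_124 = 564;  h_125 = 310;  h_126 = 933;  h_127 = 759;  h_128 = 919
  h_129 = 266;  h_130 = 992;  h_131 = 145;  h_132 = 195;  h_133 = 996;  h_134 = 679
  h_135 = 85;  h_136 = 102;  h_137 = 935;  h_138 = 415;  h_139 = 437;  h_140 = 543
  h_141 = 486;  h_142 = 620;  h_143 = 245;  h_144 = 25;  h_145 = 772;  h_146 = 478
  h_147 = 271;  h_148 = 617;  h_149 = 60;  h_150 = 774;  h_151 = 646;  h_152 = 143
  h_153 = 183;  h_154 = 354;  h_155 = 829;  h_156 = 951;  h_157 = 670;  h_158 = 809
  h_159 = 499;  h_160 = 946;  h_161 = 50;  h_162 = 652;  h_163 = 547;  h_164 = 1004
  h_165 = 566;  h_166 = 694;  h_167 = 971;  h_168 = 252;  h_169 = 815;  h_170 = 835
  h_171 = 998;  h_172 = 182;  h_173 = 780;  h_174 = 622;  h_175 = 363;  h_176 = 186
  h_177 = 414;  h_178 = 351;  h_179 = 629;  h_180 = 93;  h_181 = 718;  h_182 = 879
  h_183 = 659;  h_184 = 53;  h_185 = 333;  h_186 = 879;  h_187 = 816;  h_188 = 693
  h_189 = 211;  h_190 = 391;  h_191 = 620;  h_192 = 465;  h_193 = 980;  h_194 = 687
  h_195 = 418;  h_196 = 611;  h_197 = 955;  h_198 = 501;  h_199 = 24;  h_200 = 782
  h_201 = 521;  h_202 = 934;  h_203 = 769;  h_204 = 493;  h_205 = 526;  h_206 = 785
  h_207 = 175;  h_208 = 94;  h_209 = 225;  h_210 = 909;  h_211 = 648;  h_212 = 753
  h_213 = 844;  h_214 = 739;  h_215 = 310;  h_216 = 454;  h_217 = 183;  h_218 = 574
  h_219 = 195;  h_220 = 842;  h_221 = 862;  h_222 = 51
h_223 = 7·51 + 382·862 + 431·842 = 369
h_224 = 7·369 + 382·51 + 431·862 = 77

77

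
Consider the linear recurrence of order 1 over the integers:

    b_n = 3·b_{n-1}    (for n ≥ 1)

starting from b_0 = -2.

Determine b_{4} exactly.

-162

b_1 = 3·-2 = -6
b_2 = 3·-6 = -18
b_3 = 3·-18 = -54
b_4 = 3·-54 = -162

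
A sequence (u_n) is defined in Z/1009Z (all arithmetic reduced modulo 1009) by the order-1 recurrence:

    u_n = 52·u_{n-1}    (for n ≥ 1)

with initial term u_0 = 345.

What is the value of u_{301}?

u_1 = 52·345 = 787
u_2 = 52·787 = 564
u_3 = 52·564 = 67
u_4 = 52·67 = 457
u_5 = 52·457 = 557
u_6 = 52·557 = 712
Continuing the recurrence:
  u_7 = 700;  u_8 = 76;  u_9 = 925;  u_10 = 677;  u_11 = 898;  u_12 = 282
  u_13 = 538;  u_14 = 733;  u_15 = 783;  u_16 = 356;  u_17 = 350;  u_18 = 38
  u_19 = 967;  u_20 = 843;  u_21 = 449;  u_22 = 141;  u_23 = 269;  u_24 = 871
  u_25 = 896;  u_26 = 178;  u_27 = 175;  u_28 = 19;  u_29 = 988;  u_30 = 926
  u_31 = 729;  u_32 = 575;  u_33 = 639;  u_34 = 940;  u_35 = 448;  u_36 = 89
  u_37 = 592;  u_38 = 514;  u_39 = 494;  u_40 = 463;  u_41 = 869;  u_42 = 792
  u_43 = 824;  u_44 = 470;  u_45 = 224;  u_46 = 549;  u_47 = 296;  u_48 = 257
  u_49 = 247;  u_50 = 736;  u_51 = 939;  u_52 = 396;  u_53 = 412;  u_54 = 235
  u_55 = 112;  u_56 = 779;  u_57 = 148;  u_58 = 633;  u_59 = 628;  u_60 = 368
  u_61 = 974;  u_62 = 198;  u_63 = 206;  u_64 = 622;  u_65 = 56;  u_66 = 894
  u_67 = 74;  u_68 = 821;  u_69 = 314;  u_70 = 184;  u_71 = 487;  u_72 = 99
  u_73 = 103;  u_74 = 311;  u_75 = 28;  u_76 = 447;  u_77 = 37;  u_78 = 915
  u_79 = 157;  u_80 = 92;  u_81 = 748;  u_82 = 554;  u_83 = 556;  u_84 = 660
  u_85 = 14;  u_86 = 728;  u_87 = 523;  u_88 = 962;  u_89 = 583;  u_90 = 46
  u_91 = 374;  u_92 = 277;  u_93 = 278;  u_94 = 330;  u_95 = 7;  u_96 = 364
  u_97 = 766;  u_98 = 481;  u_99 = 796;  u_100 = 23;  u_101 = 187;  u_102 = 643
  u_103 = 139;  u_104 = 165;  u_105 = 508;  u_106 = 182;  u_107 = 383;  u_108 = 745
  u_109 = 398;  u_110 = 516;  u_111 = 598;  u_112 = 826;  u_113 = 574;  u_114 = 587
  u_115 = 254;  u_116 = 91;  u_117 = 696;  u_118 = 877;  u_119 = 199;  u_120 = 258
  u_121 = 299;  u_122 = 413;  u_123 = 287;  u_124 = 798;  u_125 = 127;  u_126 = 550
  u_127 = 348;  u_128 = 943;  u_129 = 604;  u_130 = 129;  u_131 = 654;  u_132 = 711
  u_133 = 648;  u_134 = 399;  u_135 = 568;  u_136 = 275;  u_137 = 174;  u_138 = 976
  u_139 = 302;  u_140 = 569;  u_141 = 327;  u_142 = 860;  u_143 = 324;  u_144 = 704
  u_145 = 284;  u_146 = 642;  u_147 = 87;  u_148 = 488;  u_149 = 151;  u_150 = 789
  u_151 = 668;  u_152 = 430;  u_153 = 162;  u_154 = 352;  u_155 = 142;  u_156 = 321
  u_157 = 548;  u_158 = 244;  u_159 = 580;  u_160 = 899;  u_161 = 334;  u_162 = 215
  u_163 = 81;  u_164 = 176;  u_165 = 71;  u_166 = 665;  u_167 = 274;  u_168 = 122
  u_169 = 290;  u_170 = 954;  u_171 = 167;  u_172 = 612;  u_173 = 545;  u_174 = 88
  u_175 = 540;  u_176 = 837;  u_177 = 137;  u_178 = 61;  u_179 = 145;  u_180 = 477
  u_181 = 588;  u_182 = 306;  u_183 = 777;  u_184 = 44;  u_185 = 270;  u_186 = 923
  u_187 = 573;  u_188 = 535;  u_189 = 577;  u_190 = 743;  u_191 = 294;  u_192 = 153
  u_193 = 893;  u_194 = 22;  u_195 = 135;  u_196 = 966;  u_197 = 791;  u_198 = 772
  u_199 = 793;  u_200 = 876;  u_201 = 147;  u_202 = 581;  u_203 = 951;  u_204 = 11
  u_205 = 572;  u_206 = 483;  u_207 = 900;  u_208 = 386;  u_209 = 901;  u_210 = 438
  u_211 = 578;  u_212 = 795;  u_213 = 980;  u_214 = 510;  u_215 = 286;  u_216 = 746
  u_217 = 450;  u_218 = 193;  u_219 = 955;  u_220 = 219;  u_221 = 289;  u_222 = 902
  u_223 = 490;  u_224 = 255;  u_225 = 143;  u_226 = 373;  u_227 = 225;  u_228 = 601
  u_229 = 982;  u_230 = 614;  u_231 = 649;  u_232 = 451;  u_233 = 245;  u_234 = 632
  u_235 = 576;  u_236 = 691;  u_237 = 617;  u_238 = 805;  u_239 = 491;  u_240 = 307
  u_241 = 829;  u_242 = 730;  u_243 = 627;  u_244 = 316;  u_245 = 288;  u_246 = 850
  u_247 = 813;  u_248 = 907;  u_249 = 750;  u_250 = 658;  u_251 = 919;  u_252 = 365
  u_253 = 818;  u_254 = 158;  u_255 = 144;  u_256 = 425;  u_257 = 911;  u_258 = 958
  u_259 = 375;  u_260 = 329;  u_261 = 964;  u_262 = 687;  u_263 = 409;  u_264 = 79
  u_265 = 72;  u_266 = 717;  u_267 = 960;  u_268 = 479;  u_269 = 692;  u_270 = 669
  u_271 = 482;  u_272 = 848;  u_273 = 709;  u_274 = 544;  u_275 = 36;  u_276 = 863
  u_277 = 480;  u_278 = 744;  u_279 = 346;  u_280 = 839;  u_281 = 241;  u_282 = 424
  u_283 = 859;  u_284 = 272;  u_285 = 18;  u_286 = 936;  u_287 = 240;  u_288 = 372
  u_289 = 173;  u_290 = 924;  u_291 = 625;  u_292 = 212;  u_293 = 934;  u_294 = 136
  u_295 = 9;  u_296 = 468;  u_297 = 120;  u_298 = 186;  u_299 = 591
u_300 = 52·591 = 462
u_301 = 52·462 = 817

817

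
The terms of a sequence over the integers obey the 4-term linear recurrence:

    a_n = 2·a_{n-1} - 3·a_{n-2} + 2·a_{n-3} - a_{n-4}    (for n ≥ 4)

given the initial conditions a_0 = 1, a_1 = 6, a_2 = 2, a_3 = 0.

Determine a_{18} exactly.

-5

a_4 = 2·0 + -3·2 + 2·6 + -1·1 = 5
a_5 = 2·5 + -3·0 + 2·2 + -1·6 = 8
a_6 = 2·8 + -3·5 + 2·0 + -1·2 = -1
a_7 = 2·-1 + -3·8 + 2·5 + -1·0 = -16
a_8 = 2·-16 + -3·-1 + 2·8 + -1·5 = -18
a_9 = 2·-18 + -3·-16 + 2·-1 + -1·8 = 2
a_10 = 2·2 + -3·-18 + 2·-16 + -1·-1 = 27
a_11 = 2·27 + -3·2 + 2·-18 + -1·-16 = 28
a_12 = 2·28 + -3·27 + 2·2 + -1·-18 = -3
a_13 = 2·-3 + -3·28 + 2·27 + -1·2 = -38
a_14 = 2·-38 + -3·-3 + 2·28 + -1·27 = -38
a_15 = 2·-38 + -3·-38 + 2·-3 + -1·28 = 4
a_16 = 2·4 + -3·-38 + 2·-38 + -1·-3 = 49
a_17 = 2·49 + -3·4 + 2·-38 + -1·-38 = 48
a_18 = 2·48 + -3·49 + 2·4 + -1·-38 = -5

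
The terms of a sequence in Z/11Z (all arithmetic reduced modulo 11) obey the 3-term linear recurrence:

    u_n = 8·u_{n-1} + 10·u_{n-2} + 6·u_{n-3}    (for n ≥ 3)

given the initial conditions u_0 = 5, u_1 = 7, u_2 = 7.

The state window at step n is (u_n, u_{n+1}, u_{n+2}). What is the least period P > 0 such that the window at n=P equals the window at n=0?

n=0: window = (5, 7, 7)
n=1: window = (7, 7, 2)
n=2: window = (7, 2, 7)
n=3: window = (2, 7, 8)
n=4: window = (7, 8, 3)
n=5: window = (8, 3, 3)
n=6: window = (3, 3, 3)
n=7: window = (3, 3, 6)
n=8: window = (3, 6, 8)
n=9: window = (6, 8, 10)
n=10: window = (8, 10, 9)
n=11: window = (10, 9, 0)
n=12: window = (9, 0, 7)
n=13: window = (0, 7, 0)
n=14: window = (7, 0, 4)
n=15: window = (0, 4, 8)
n=16: window = (4, 8, 5)
n=17: window = (8, 5, 1)
n=18: window = (5, 1, 7)
n=19: window = (1, 7, 8)
n=20: window = (7, 8, 8)
n=21: window = (8, 8, 10)
n=22: window = (8, 10, 10)
n=23: window = (10, 10, 8)
n=24: window = (10, 8, 4)
n=25: window = (8, 4, 7)
n=26: window = (4, 7, 1)
n=27: window = (7, 1, 3)
n=28: window = (1, 3, 10)
n=29: window = (3, 10, 6)
n=30: window = (10, 6, 1)
n=31: window = (6, 1, 7)
n=32: window = (1, 7, 3)
n=33: window = (7, 3, 1)
n=34: window = (3, 1, 3)
n=35: window = (1, 3, 8)
n=36: window = (3, 8, 1)
n=37: window = (8, 1, 7)
n=38: window = (1, 7, 4)
n=39: window = (7, 4, 9)
n=40: window = (4, 9, 0)
…
n=118: window = (0, 0, 5)
n=119: window = (0, 5, 7)
n=120: window = (5, 7, 7)
window at n=120 equals window at n=0 → period = 120

120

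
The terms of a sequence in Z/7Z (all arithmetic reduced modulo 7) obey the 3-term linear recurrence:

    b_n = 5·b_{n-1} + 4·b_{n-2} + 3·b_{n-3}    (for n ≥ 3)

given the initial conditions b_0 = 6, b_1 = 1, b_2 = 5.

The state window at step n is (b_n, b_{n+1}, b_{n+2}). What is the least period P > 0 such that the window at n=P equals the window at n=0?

48

n=0: window = (6, 1, 5)
n=1: window = (1, 5, 5)
n=2: window = (5, 5, 6)
n=3: window = (5, 6, 2)
n=4: window = (6, 2, 0)
n=5: window = (2, 0, 5)
n=6: window = (0, 5, 3)
n=7: window = (5, 3, 0)
n=8: window = (3, 0, 6)
n=9: window = (0, 6, 4)
n=10: window = (6, 4, 2)
n=11: window = (4, 2, 2)
n=12: window = (2, 2, 2)
n=13: window = (2, 2, 3)
n=14: window = (2, 3, 1)
n=15: window = (3, 1, 2)
n=16: window = (1, 2, 2)
n=17: window = (2, 2, 0)
n=18: window = (2, 0, 0)
n=19: window = (0, 0, 6)
n=20: window = (0, 6, 2)
n=21: window = (6, 2, 6)
n=22: window = (2, 6, 0)
n=23: window = (6, 0, 2)
n=24: window = (0, 2, 0)
n=25: window = (2, 0, 1)
n=26: window = (0, 1, 4)
n=27: window = (1, 4, 3)
n=28: window = (4, 3, 6)
n=29: window = (3, 6, 5)
n=30: window = (6, 5, 2)
n=31: window = (5, 2, 6)
n=32: window = (2, 6, 4)
n=33: window = (6, 4, 1)
n=34: window = (4, 1, 4)
n=35: window = (1, 4, 1)
n=36: window = (4, 1, 3)
n=37: window = (1, 3, 3)
n=38: window = (3, 3, 2)
n=39: window = (3, 2, 3)
n=40: window = (2, 3, 4)
…
n=46: window = (1, 6, 6)
n=47: window = (6, 6, 1)
n=48: window = (6, 1, 5)
window at n=48 equals window at n=0 → period = 48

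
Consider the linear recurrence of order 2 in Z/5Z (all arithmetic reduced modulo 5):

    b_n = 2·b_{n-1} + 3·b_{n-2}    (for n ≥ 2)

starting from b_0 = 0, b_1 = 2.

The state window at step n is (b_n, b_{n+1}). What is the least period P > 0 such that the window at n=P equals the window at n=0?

4

n=0: window = (0, 2)
n=1: window = (2, 4)
n=2: window = (4, 4)
n=3: window = (4, 0)
n=4: window = (0, 2)
window at n=4 equals window at n=0 → period = 4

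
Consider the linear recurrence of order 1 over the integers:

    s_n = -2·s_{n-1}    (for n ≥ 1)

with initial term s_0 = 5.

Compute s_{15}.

-163840

s_1 = -2·5 = -10
s_2 = -2·-10 = 20
s_3 = -2·20 = -40
s_4 = -2·-40 = 80
s_5 = -2·80 = -160
s_6 = -2·-160 = 320
s_7 = -2·320 = -640
s_8 = -2·-640 = 1280
s_9 = -2·1280 = -2560
s_10 = -2·-2560 = 5120
s_11 = -2·5120 = -10240
s_12 = -2·-10240 = 20480
s_13 = -2·20480 = -40960
s_14 = -2·-40960 = 81920
s_15 = -2·81920 = -163840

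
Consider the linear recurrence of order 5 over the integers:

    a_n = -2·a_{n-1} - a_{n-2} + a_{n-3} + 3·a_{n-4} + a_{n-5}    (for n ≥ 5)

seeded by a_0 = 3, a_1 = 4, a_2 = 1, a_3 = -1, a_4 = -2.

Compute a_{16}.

a_5 = -2·-2 + -1·-1 + 1·1 + 3·4 + 1·3 = 21
a_6 = -2·21 + -1·-2 + 1·-1 + 3·1 + 1·4 = -34
a_7 = -2·-34 + -1·21 + 1·-2 + 3·-1 + 1·1 = 43
a_8 = -2·43 + -1·-34 + 1·21 + 3·-2 + 1·-1 = -38
a_9 = -2·-38 + -1·43 + 1·-34 + 3·21 + 1·-2 = 60
a_10 = -2·60 + -1·-38 + 1·43 + 3·-34 + 1·21 = -120
a_11 = -2·-120 + -1·60 + 1·-38 + 3·43 + 1·-34 = 237
a_12 = -2·237 + -1·-120 + 1·60 + 3·-38 + 1·43 = -365
a_13 = -2·-365 + -1·237 + 1·-120 + 3·60 + 1·-38 = 515
a_14 = -2·515 + -1·-365 + 1·237 + 3·-120 + 1·60 = -728
a_15 = -2·-728 + -1·515 + 1·-365 + 3·237 + 1·-120 = 1167
a_16 = -2·1167 + -1·-728 + 1·515 + 3·-365 + 1·237 = -1949

-1949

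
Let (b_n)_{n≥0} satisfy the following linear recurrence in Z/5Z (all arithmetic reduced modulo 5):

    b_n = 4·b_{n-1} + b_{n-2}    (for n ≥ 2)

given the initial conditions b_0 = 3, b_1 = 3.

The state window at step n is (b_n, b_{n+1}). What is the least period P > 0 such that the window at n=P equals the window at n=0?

n=0: window = (3, 3)
n=1: window = (3, 0)
n=2: window = (0, 3)
n=3: window = (3, 2)
n=4: window = (2, 1)
n=5: window = (1, 1)
n=6: window = (1, 0)
n=7: window = (0, 1)
n=8: window = (1, 4)
n=9: window = (4, 2)
n=10: window = (2, 2)
n=11: window = (2, 0)
n=12: window = (0, 2)
n=13: window = (2, 3)
n=14: window = (3, 4)
n=15: window = (4, 4)
n=16: window = (4, 0)
n=17: window = (0, 4)
n=18: window = (4, 1)
n=19: window = (1, 3)
n=20: window = (3, 3)
window at n=20 equals window at n=0 → period = 20

20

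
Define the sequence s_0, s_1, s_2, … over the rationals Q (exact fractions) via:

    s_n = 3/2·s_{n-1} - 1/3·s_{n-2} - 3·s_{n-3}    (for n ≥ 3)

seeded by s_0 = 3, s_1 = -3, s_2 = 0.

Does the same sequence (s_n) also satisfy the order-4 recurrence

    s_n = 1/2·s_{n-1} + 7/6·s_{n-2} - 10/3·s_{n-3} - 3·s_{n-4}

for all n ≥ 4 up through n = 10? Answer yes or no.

yes

Terms s_0..s_10: 3, -3, 0, -8, -3, -11/6, 89/4, 3095/72, 1001/16, 11029/864, -75263/576
n=4: candidate gives -3, actual s_4 = -3 ✓
n=5: candidate gives -11/6, actual s_5 = -11/6 ✓
n=6: candidate gives 89/4, actual s_6 = 89/4 ✓
n=7: candidate gives 3095/72, actual s_7 = 3095/72 ✓
n=8: candidate gives 1001/16, actual s_8 = 1001/16 ✓
n=9: candidate gives 11029/864, actual s_9 = 11029/864 ✓
n=10: candidate gives -75263/576, actual s_10 = -75263/576 ✓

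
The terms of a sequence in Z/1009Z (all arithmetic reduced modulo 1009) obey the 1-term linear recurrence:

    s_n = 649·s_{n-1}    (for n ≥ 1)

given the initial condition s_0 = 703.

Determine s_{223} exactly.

s_1 = 649·703 = 179
s_2 = 649·179 = 136
s_3 = 649·136 = 481
s_4 = 649·481 = 388
s_5 = 649·388 = 571
s_6 = 649·571 = 276
s_7 = 649·276 = 531
s_8 = 649·531 = 550
s_9 = 649·550 = 773
s_10 = 649·773 = 204
s_11 = 649·204 = 217
s_12 = 649·217 = 582
s_13 = 649·582 = 352
s_14 = 649·352 = 414
s_15 = 649·414 = 292
s_16 = 649·292 = 825
s_17 = 649·825 = 655
s_18 = 649·655 = 306
s_19 = 649·306 = 830
s_20 = 649·830 = 873
s_21 = 649·873 = 528
s_22 = 649·528 = 621
s_23 = 649·621 = 438
s_24 = 649·438 = 733
s_25 = 649·733 = 478
s_26 = 649·478 = 459
s_27 = 649·459 = 236
s_28 = 649·236 = 805
s_29 = 649·805 = 792
s_30 = 649·792 = 427
s_31 = 649·427 = 657
s_32 = 649·657 = 595
s_33 = 649·595 = 717
s_34 = 649·717 = 184
s_35 = 649·184 = 354
s_36 = 649·354 = 703
(s_36) = (703) = (s_0), so the sequence has period 36.
223 ≡ 7 (mod 36), hence s_223 = s_7 = 531.

531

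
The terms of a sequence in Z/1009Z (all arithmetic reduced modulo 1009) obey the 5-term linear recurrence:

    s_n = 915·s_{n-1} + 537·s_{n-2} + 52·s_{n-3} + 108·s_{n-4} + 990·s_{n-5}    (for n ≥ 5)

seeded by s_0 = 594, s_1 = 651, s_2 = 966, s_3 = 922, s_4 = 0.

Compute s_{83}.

606

s_5 = 915·0 + 537·922 + 52·966 + 108·651 + 990·594 = 986
s_6 = 915·986 + 537·0 + 52·922 + 108·966 + 990·651 = 805
s_7 = 915·805 + 537·986 + 52·0 + 108·922 + 990·966 = 264
s_8 = 915·264 + 537·805 + 52·986 + 108·0 + 990·922 = 290
s_9 = 915·290 + 537·264 + 52·805 + 108·986 + 990·0 = 516
s_10 = 915·516 + 537·290 + 52·264 + 108·805 + 990·986 = 477
Continuing the recurrence:
  s_11 = 229;  s_12 = 194;  s_13 = 157;  s_14 = 771;  s_15 = 259;  s_16 = 756
  s_17 = 301;  s_18 = 228;  s_19 = 121;  s_20 = 632;  s_21 = 254;  s_22 = 672
  s_23 = 813;  s_24 = 367;  s_25 = 419;  s_26 = 334;  s_27 = 162;  s_28 = 235
  s_29 = 480;  s_30 = 566;  s_31 = 901;  s_32 = 134;  s_33 = 161;  s_34 = 298
  s_35 = 617;  s_36 = 799;  s_37 = 5;  s_38 = 437;  s_39 = 562;  s_40 = 384
  s_41 = 342;  s_42 = 153;  s_43 = 482;  s_44 = 675;  s_45 = 910;  s_46 = 244
  s_47 = 78;  s_48 = 670;  s_49 = 365;  s_50 = 583;  s_51 = 229;  s_52 = 1
  s_53 = 283;  s_54 = 503;  s_55 = 343;  s_56 = 128;  s_57 = 826;  s_58 = 362
  s_59 = 726;  s_60 = 843;  s_61 = 512;  s_62 = 568;  s_63 = 921;  s_64 = 445
  s_65 = 918;  s_66 = 940;  s_67 = 823;  s_68 = 206;  s_69 = 143;  s_70 = 56
  s_71 = 904;  s_72 = 512;  s_73 = 739;  s_74 = 540;  s_75 = 90;  s_76 = 882
  s_77 = 19;  s_78 = 163;  s_79 = 854;  s_80 = 889;  s_81 = 517
s_82 = 915·517 + 537·889 + 52·854 + 108·163 + 990·19 = 72
s_83 = 915·72 + 537·517 + 52·889 + 108·854 + 990·163 = 606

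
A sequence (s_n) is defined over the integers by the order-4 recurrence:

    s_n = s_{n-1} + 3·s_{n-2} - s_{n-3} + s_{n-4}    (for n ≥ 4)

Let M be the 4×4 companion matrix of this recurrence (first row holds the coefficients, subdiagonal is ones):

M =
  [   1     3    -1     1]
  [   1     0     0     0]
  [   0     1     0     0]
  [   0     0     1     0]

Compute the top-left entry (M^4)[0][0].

18

(M^4)[0][0] is the top entry after applying M 4 times to the unit state (1, 0, 0, 0). Equivalently it is h_{7} for the auxiliary sequence (h_n) obeying the same recurrence with h_3 = 1 and h_i = 0 for 0 ≤ i < 3:
h_4 = 1·1 + 3·0 + -1·0 + 1·0 = 1
h_5 = 1·1 + 3·1 + -1·0 + 1·0 = 4
h_6 = 1·4 + 3·1 + -1·1 + 1·0 = 6
h_7 = 1·6 + 3·4 + -1·1 + 1·1 = 18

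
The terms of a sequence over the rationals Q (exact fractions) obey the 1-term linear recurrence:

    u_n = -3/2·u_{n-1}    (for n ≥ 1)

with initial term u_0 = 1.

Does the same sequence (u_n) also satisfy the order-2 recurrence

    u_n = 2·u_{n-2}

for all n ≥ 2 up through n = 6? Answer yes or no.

Terms u_0..u_6: 1, -3/2, 9/4, -27/8, 81/16, -243/32, 729/64
n=2: candidate gives 2, actual u_2 = 9/4 ✗

no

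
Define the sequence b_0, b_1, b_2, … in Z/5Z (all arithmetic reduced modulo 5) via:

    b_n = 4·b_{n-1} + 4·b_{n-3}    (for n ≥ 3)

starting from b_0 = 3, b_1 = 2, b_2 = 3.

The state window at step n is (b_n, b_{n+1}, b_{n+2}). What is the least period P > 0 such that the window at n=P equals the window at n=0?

62

n=0: window = (3, 2, 3)
n=1: window = (2, 3, 4)
n=2: window = (3, 4, 4)
n=3: window = (4, 4, 3)
n=4: window = (4, 3, 3)
n=5: window = (3, 3, 3)
n=6: window = (3, 3, 4)
n=7: window = (3, 4, 3)
n=8: window = (4, 3, 4)
n=9: window = (3, 4, 2)
n=10: window = (4, 2, 0)
n=11: window = (2, 0, 1)
n=12: window = (0, 1, 2)
n=13: window = (1, 2, 3)
n=14: window = (2, 3, 1)
n=15: window = (3, 1, 2)
n=16: window = (1, 2, 0)
n=17: window = (2, 0, 4)
n=18: window = (0, 4, 4)
n=19: window = (4, 4, 1)
n=20: window = (4, 1, 0)
n=21: window = (1, 0, 1)
n=22: window = (0, 1, 3)
n=23: window = (1, 3, 2)
n=24: window = (3, 2, 2)
n=25: window = (2, 2, 0)
n=26: window = (2, 0, 3)
n=27: window = (0, 3, 0)
n=28: window = (3, 0, 0)
n=29: window = (0, 0, 2)
n=30: window = (0, 2, 3)
n=31: window = (2, 3, 2)
n=32: window = (3, 2, 1)
n=33: window = (2, 1, 1)
n=34: window = (1, 1, 2)
n=35: window = (1, 2, 2)
n=36: window = (2, 2, 2)
n=37: window = (2, 2, 1)
n=38: window = (2, 1, 2)
n=39: window = (1, 2, 1)
n=40: window = (2, 1, 3)
…
n=60: window = (0, 0, 3)
n=61: window = (0, 3, 2)
n=62: window = (3, 2, 3)
window at n=62 equals window at n=0 → period = 62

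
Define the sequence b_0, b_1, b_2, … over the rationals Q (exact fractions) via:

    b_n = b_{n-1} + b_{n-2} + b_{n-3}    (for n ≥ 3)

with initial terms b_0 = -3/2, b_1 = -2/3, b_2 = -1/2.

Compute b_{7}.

-73/3

b_3 = 1·-1/2 + 1·-2/3 + 1·-3/2 = -8/3
b_4 = 1·-8/3 + 1·-1/2 + 1·-2/3 = -23/6
b_5 = 1·-23/6 + 1·-8/3 + 1·-1/2 = -7
b_6 = 1·-7 + 1·-23/6 + 1·-8/3 = -27/2
b_7 = 1·-27/2 + 1·-7 + 1·-23/6 = -73/3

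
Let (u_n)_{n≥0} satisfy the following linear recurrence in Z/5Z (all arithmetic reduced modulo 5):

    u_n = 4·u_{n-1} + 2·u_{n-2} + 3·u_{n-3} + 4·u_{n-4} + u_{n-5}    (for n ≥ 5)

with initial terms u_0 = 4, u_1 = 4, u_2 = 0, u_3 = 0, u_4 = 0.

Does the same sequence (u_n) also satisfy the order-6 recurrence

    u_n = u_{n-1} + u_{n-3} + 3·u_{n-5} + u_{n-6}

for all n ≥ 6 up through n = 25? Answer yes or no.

Terms u_0..u_25: 4, 4, 0, 0, 0, 0, 4, 1, 2, 2, 1, 2, 0, 2, 0, 3, 0, 4, 2, 3, 1, 2, 1, 0, 0, 2
n=6: candidate gives 1, actual u_6 = 4 ✗

no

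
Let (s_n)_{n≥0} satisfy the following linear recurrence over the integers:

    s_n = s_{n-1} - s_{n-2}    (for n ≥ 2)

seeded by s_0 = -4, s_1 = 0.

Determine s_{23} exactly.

-4

s_2 = 1·0 + -1·-4 = 4
s_3 = 1·4 + -1·0 = 4
s_4 = 1·4 + -1·4 = 0
s_5 = 1·0 + -1·4 = -4
s_6 = 1·-4 + -1·0 = -4
s_7 = 1·-4 + -1·-4 = 0
(s_6, s_7) = (-4, 0) = (s_0, s_1), so the sequence has period 6.
23 ≡ 5 (mod 6), hence s_23 = s_5 = -4.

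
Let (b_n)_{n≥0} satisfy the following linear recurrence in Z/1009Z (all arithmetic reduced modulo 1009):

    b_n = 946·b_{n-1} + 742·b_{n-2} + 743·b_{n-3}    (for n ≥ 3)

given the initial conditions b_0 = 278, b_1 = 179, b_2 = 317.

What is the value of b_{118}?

b_3 = 946·317 + 742·179 + 743·278 = 557
b_4 = 946·557 + 742·317 + 743·179 = 150
b_5 = 946·150 + 742·557 + 743·317 = 678
b_6 = 946·678 + 742·150 + 743·557 = 135
b_7 = 946·135 + 742·678 + 743·150 = 621
b_8 = 946·621 + 742·135 + 743·678 = 770
Continuing the recurrence:
  b_9 = 5;  b_10 = 221;  b_11 = 893;  b_12 = 448;  b_13 = 466;  b_14 = 944
  b_15 = 647;  b_16 = 961;  b_17 = 933;  b_18 = 888;  b_19 = 323;  b_20 = 895
  b_21 = 550;  b_22 = 680;  b_23 = 56;  b_24 = 573;  b_25 = 139;  b_26 = 940
  b_27 = 472;  b_28 = 145;  b_29 = 239;  b_30 = 278;  b_31 = 174;  b_32 = 570
  b_33 = 79;  b_34 = 367;  b_35 = 921;  b_36 = 558;  b_37 = 701;  b_38 = 780
  b_39 = 703;  b_40 = 909;  b_41 = 593;  b_42 = 107;  b_43 = 770;  b_44 = 280
  b_45 = 558;  b_46 = 74;  b_47 = 915;  b_48 = 185;  b_49 = 822;  b_50 = 507
  b_51 = 57;  b_52 = 583;  b_53 = 864;  b_54 = 761;  b_55 = 161;  b_56 = 806
  b_57 = 455;  b_58 = 872;  b_59 = 675;  b_60 = 158;  b_61 = 640;  b_62 = 284
  b_63 = 261;  b_64 = 838;  b_65 = 748;  b_66 = 746;  b_67 = 572;  b_68 = 693
  b_69 = 709;  b_70 = 561;  b_71 = 670;  b_72 = 811;  b_73 = 175;  b_74 = 845
  b_75 = 131;  b_76 = 84;  b_77 = 328;  b_78 = 764;  b_79 = 361;  b_80 = 829
  b_81 = 303;  b_82 = 548;  b_83 = 58;  b_84 = 493;  b_85 = 406;  b_86 = 911
  b_87 = 722;  b_88 = 827;  b_89 = 146;  b_90 = 712;  b_91 = 898;  b_92 = 33
  b_93 = 615;  b_94 = 132;  b_95 = 321;  b_96 = 905;  b_97 = 759;  b_98 = 510
  b_99 = 735;  b_100 = 60;  b_101 = 312;  b_102 = 884;  b_103 = 430;  b_104 = 986
  b_105 = 609;  b_106 = 708;  b_107 = 711;  b_108 = 714;  b_109 = 633;  b_110 = 101
  b_111 = 969;  b_112 = 903;  b_113 = 582;  b_114 = 258;  b_115 = 835;  b_116 = 163
b_117 = 946·163 + 742·835 + 743·258 = 858
b_118 = 946·858 + 742·163 + 743·835 = 168

168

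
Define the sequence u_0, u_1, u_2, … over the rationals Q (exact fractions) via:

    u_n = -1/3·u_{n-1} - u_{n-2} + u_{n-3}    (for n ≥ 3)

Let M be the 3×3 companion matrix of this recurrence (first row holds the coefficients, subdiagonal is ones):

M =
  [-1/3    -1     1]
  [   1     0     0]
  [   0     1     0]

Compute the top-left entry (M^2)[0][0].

-8/9

(M^2)[0][0] is the top entry after applying M 2 times to the unit state (1, 0, 0). Equivalently it is h_{4} for the auxiliary sequence (h_n) obeying the same recurrence with h_2 = 1 and h_i = 0 for 0 ≤ i < 2:
h_3 = -1/3·1 + -1·0 + 1·0 = -1/3
h_4 = -1/3·-1/3 + -1·1 + 1·0 = -8/9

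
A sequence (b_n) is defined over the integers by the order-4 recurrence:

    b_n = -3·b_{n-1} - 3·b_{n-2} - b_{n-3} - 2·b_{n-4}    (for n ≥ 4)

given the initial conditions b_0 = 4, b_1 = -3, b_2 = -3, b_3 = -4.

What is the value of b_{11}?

936

b_4 = -3·-4 + -3·-3 + -1·-3 + -2·4 = 16
b_5 = -3·16 + -3·-4 + -1·-3 + -2·-3 = -27
b_6 = -3·-27 + -3·16 + -1·-4 + -2·-3 = 43
b_7 = -3·43 + -3·-27 + -1·16 + -2·-4 = -56
b_8 = -3·-56 + -3·43 + -1·-27 + -2·16 = 34
b_9 = -3·34 + -3·-56 + -1·43 + -2·-27 = 77
b_10 = -3·77 + -3·34 + -1·-56 + -2·43 = -363
b_11 = -3·-363 + -3·77 + -1·34 + -2·-56 = 936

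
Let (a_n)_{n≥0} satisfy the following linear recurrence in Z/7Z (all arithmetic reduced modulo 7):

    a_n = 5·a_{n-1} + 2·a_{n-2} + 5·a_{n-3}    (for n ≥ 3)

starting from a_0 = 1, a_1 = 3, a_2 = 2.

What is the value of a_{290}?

2

a_3 = 5·2 + 2·3 + 5·1 = 0
a_4 = 5·0 + 2·2 + 5·3 = 5
a_5 = 5·5 + 2·0 + 5·2 = 0
a_6 = 5·0 + 2·5 + 5·0 = 3
a_7 = 5·3 + 2·0 + 5·5 = 5
a_8 = 5·5 + 2·3 + 5·0 = 3
a_9 = 5·3 + 2·5 + 5·3 = 5
a_10 = 5·5 + 2·3 + 5·5 = 0
a_11 = 5·0 + 2·5 + 5·3 = 4
a_12 = 5·4 + 2·0 + 5·5 = 3
a_13 = 5·3 + 2·4 + 5·0 = 2
a_14 = 5·2 + 2·3 + 5·4 = 1
a_15 = 5·1 + 2·2 + 5·3 = 3
a_16 = 5·3 + 2·1 + 5·2 = 6
a_17 = 5·6 + 2·3 + 5·1 = 6
a_18 = 5·6 + 2·6 + 5·3 = 1
a_19 = 5·1 + 2·6 + 5·6 = 5
a_20 = 5·5 + 2·1 + 5·6 = 1
a_21 = 5·1 + 2·5 + 5·1 = 6
a_22 = 5·6 + 2·1 + 5·5 = 1
a_23 = 5·1 + 2·6 + 5·1 = 1
a_24 = 5·1 + 2·1 + 5·6 = 2
a_25 = 5·2 + 2·1 + 5·1 = 3
a_26 = 5·3 + 2·2 + 5·1 = 3
a_27 = 5·3 + 2·3 + 5·2 = 3
a_28 = 5·3 + 2·3 + 5·3 = 1
a_29 = 5·1 + 2·3 + 5·3 = 5
a_30 = 5·5 + 2·1 + 5·3 = 0
a_31 = 5·0 + 2·5 + 5·1 = 1
a_32 = 5·1 + 2·0 + 5·5 = 2
a_33 = 5·2 + 2·1 + 5·0 = 5
a_34 = 5·5 + 2·2 + 5·1 = 6
a_35 = 5·6 + 2·5 + 5·2 = 1
a_36 = 5·1 + 2·6 + 5·5 = 0
a_37 = 5·0 + 2·1 + 5·6 = 4
a_38 = 5·4 + 2·0 + 5·1 = 4
a_39 = 5·4 + 2·4 + 5·0 = 0
a_40 = 5·0 + 2·4 + 5·4 = 0
a_41 = 5·0 + 2·0 + 5·4 = 6
a_42 = 5·6 + 2·0 + 5·0 = 2
a_43 = 5·2 + 2·6 + 5·0 = 1
a_44 = 5·1 + 2·2 + 5·6 = 4
a_45 = 5·4 + 2·1 + 5·2 = 4
a_46 = 5·4 + 2·4 + 5·1 = 5
a_47 = 5·5 + 2·4 + 5·4 = 4
a_48 = 5·4 + 2·5 + 5·4 = 1
a_49 = 5·1 + 2·4 + 5·5 = 3
a_50 = 5·3 + 2·1 + 5·4 = 2
(a_48, a_49, a_50) = (1, 3, 2) = (a_0, a_1, a_2), so the sequence has period 48.
290 ≡ 2 (mod 48), hence a_290 = a_2 = 2.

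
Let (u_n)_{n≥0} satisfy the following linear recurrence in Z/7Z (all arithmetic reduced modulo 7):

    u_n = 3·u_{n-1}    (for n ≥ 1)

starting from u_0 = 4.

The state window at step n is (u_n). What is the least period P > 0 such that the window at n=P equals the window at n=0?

6

n=0: window = (4)
n=1: window = (5)
n=2: window = (1)
n=3: window = (3)
n=4: window = (2)
n=5: window = (6)
n=6: window = (4)
window at n=6 equals window at n=0 → period = 6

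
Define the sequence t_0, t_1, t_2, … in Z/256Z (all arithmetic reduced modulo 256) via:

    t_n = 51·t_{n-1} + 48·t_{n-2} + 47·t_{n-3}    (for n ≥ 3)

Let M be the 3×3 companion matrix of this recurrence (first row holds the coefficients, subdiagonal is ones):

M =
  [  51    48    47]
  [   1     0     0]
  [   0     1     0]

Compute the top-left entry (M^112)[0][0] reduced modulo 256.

(M^112)[0][0] is the top entry after applying M 112 times to the unit state (1, 0, 0). Equivalently it is h_{114} for the auxiliary sequence (h_n) obeying the same recurrence with h_2 = 1 and h_i = 0 for 0 ≤ i < 2:
h_3 = 51·1 + 48·0 + 47·0 = 51
h_4 = 51·51 + 48·1 + 47·0 = 89
h_5 = 51·89 + 48·51 + 47·1 = 122
h_6 = 51·122 + 48·89 + 47·51 = 91
h_7 = 51·91 + 48·122 + 47·89 = 88
h_8 = 51·88 + 48·91 + 47·122 = 254
h_9 = 51·254 + 48·88 + 47·91 = 207
h_10 = 51·207 + 48·254 + 47·88 = 5
h_11 = 51·5 + 48·207 + 47·254 = 113
h_12 = 51·113 + 48·5 + 47·207 = 116
h_13 = 51·116 + 48·113 + 47·5 = 55
h_14 = 51·55 + 48·116 + 47·113 = 116
h_15 = 51·116 + 48·55 + 47·116 = 184
h_16 = 51·184 + 48·116 + 47·55 = 129
h_17 = 51·129 + 48·184 + 47·116 = 127
h_18 = 51·127 + 48·129 + 47·184 = 69
h_19 = 51·69 + 48·127 + 47·129 = 62
h_20 = 51·62 + 48·69 + 47·127 = 155
h_21 = 51·155 + 48·62 + 47·69 = 44
h_22 = 51·44 + 48·155 + 47·62 = 54
h_23 = 51·54 + 48·44 + 47·155 = 119
h_24 = 51·119 + 48·54 + 47·44 = 233
h_25 = 51·233 + 48·119 + 47·54 = 165
h_26 = 51·165 + 48·233 + 47·119 = 104
h_27 = 51·104 + 48·165 + 47·233 = 111
h_28 = 51·111 + 48·104 + 47·165 = 232
h_29 = 51·232 + 48·111 + 47·104 = 32
h_30 = 51·32 + 48·232 + 47·111 = 65
h_31 = 51·65 + 48·32 + 47·232 = 139
h_32 = 51·139 + 48·65 + 47·32 = 193
h_33 = 51·193 + 48·139 + 47·65 = 114
h_34 = 51·114 + 48·193 + 47·139 = 107
h_35 = 51·107 + 48·114 + 47·193 = 32
h_36 = 51·32 + 48·107 + 47·114 = 94
h_37 = 51·94 + 48·32 + 47·107 = 95
h_38 = 51·95 + 48·94 + 47·32 = 109
h_39 = 51·109 + 48·95 + 47·94 = 201
h_40 = 51·201 + 48·109 + 47·95 = 236
h_41 = 51·236 + 48·201 + 47·109 = 183
h_42 = 51·183 + 48·236 + 47·201 = 156
h_43 = 51·156 + 48·183 + 47·236 = 184
h_44 = 51·184 + 48·156 + 47·183 = 129
h_45 = 51·129 + 48·184 + 47·156 = 215
h_46 = 51·215 + 48·129 + 47·184 = 205
h_47 = 51·205 + 48·215 + 47·129 = 214
h_48 = 51·214 + 48·205 + 47·215 = 139
h_49 = 51·139 + 48·214 + 47·205 = 116
h_50 = 51·116 + 48·139 + 47·214 = 118
h_51 = 51·118 + 48·116 + 47·139 = 199
h_52 = 51·199 + 48·118 + 47·116 = 17
h_53 = 51·17 + 48·199 + 47·118 = 93
h_54 = 51·93 + 48·17 + 47·199 = 64
h_55 = 51·64 + 48·93 + 47·17 = 79
h_56 = 51·79 + 48·64 + 47·93 = 208
h_57 = 51·208 + 48·79 + 47·64 = 0
h_58 = 51·0 + 48·208 + 47·79 = 129
h_59 = 51·129 + 48·0 + 47·208 = 227
h_60 = 51·227 + 48·129 + 47·0 = 105
h_61 = 51·105 + 48·227 + 47·129 = 42
h_62 = 51·42 + 48·105 + 47·227 = 187
h_63 = 51·187 + 48·42 + 47·105 = 104
h_64 = 51·104 + 48·187 + 47·42 = 126
h_65 = 51·126 + 48·104 + 47·187 = 239
h_66 = 51·239 + 48·126 + 47·104 = 85
h_67 = 51·85 + 48·239 + 47·126 = 225
h_68 = 51·225 + 48·85 + 47·239 = 164
h_69 = 51·164 + 48·225 + 47·85 = 119
h_70 = 51·119 + 48·164 + 47·225 = 196
h_71 = 51·196 + 48·119 + 47·164 = 120
h_72 = 51·120 + 48·196 + 47·119 = 129
h_73 = 51·129 + 48·120 + 47·196 = 47
h_74 = 51·47 + 48·129 + 47·120 = 149
h_75 = 51·149 + 48·47 + 47·129 = 46
h_76 = 51·46 + 48·149 + 47·47 = 187
h_77 = 51·187 + 48·46 + 47·149 = 60
h_78 = 51·60 + 48·187 + 47·46 = 118
h_79 = 51·118 + 48·60 + 47·187 = 23
h_80 = 51·23 + 48·118 + 47·60 = 185
h_81 = 51·185 + 48·23 + 47·118 = 213
h_82 = 51·213 + 48·185 + 47·23 = 88
h_83 = 51·88 + 48·213 + 47·185 = 111
h_84 = 51·111 + 48·88 + 47·213 = 184
h_85 = 51·184 + 48·111 + 47·88 = 160
h_86 = 51·160 + 48·184 + 47·111 = 193
h_87 = 51·193 + 48·160 + 47·184 = 59
h_88 = 51·59 + 48·193 + 47·160 = 81
h_89 = 51·81 + 48·59 + 47·193 = 162
h_90 = 51·162 + 48·81 + 47·59 = 75
h_91 = 51·75 + 48·162 + 47·81 = 48
h_92 = 51·48 + 48·75 + 47·162 = 94
h_93 = 51·94 + 48·48 + 47·75 = 127
h_94 = 51·127 + 48·94 + 47·48 = 189
h_95 = 51·189 + 48·127 + 47·94 = 185
h_96 = 51·185 + 48·189 + 47·127 = 156
h_97 = 51·156 + 48·185 + 47·189 = 119
h_98 = 51·119 + 48·156 + 47·185 = 236
h_99 = 51·236 + 48·119 + 47·156 = 248
h_100 = 51·248 + 48·236 + 47·119 = 129
h_101 = 51·129 + 48·248 + 47·236 = 135
h_102 = 51·135 + 48·129 + 47·248 = 157
h_103 = 51·157 + 48·135 + 47·129 = 70
h_104 = 51·70 + 48·157 + 47·135 = 43
h_105 = 51·43 + 48·70 + 47·157 = 132
h_106 = 51·132 + 48·43 + 47·70 = 54
h_107 = 51·54 + 48·132 + 47·43 = 103
h_108 = 51·103 + 48·54 + 47·132 = 225
h_109 = 51·225 + 48·103 + 47·54 = 13
h_110 = 51·13 + 48·225 + 47·103 = 176
h_111 = 51·176 + 48·13 + 47·225 = 207
h_112 = 51·207 + 48·176 + 47·13 = 160
h_113 = 51·160 + 48·207 + 47·176 = 0
h_114 = 51·0 + 48·160 + 47·207 = 1

1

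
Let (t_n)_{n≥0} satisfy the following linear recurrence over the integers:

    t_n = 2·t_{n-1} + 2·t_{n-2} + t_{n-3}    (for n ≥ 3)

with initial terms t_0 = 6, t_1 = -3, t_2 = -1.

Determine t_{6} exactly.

-66

t_3 = 2·-1 + 2·-3 + 1·6 = -2
t_4 = 2·-2 + 2·-1 + 1·-3 = -9
t_5 = 2·-9 + 2·-2 + 1·-1 = -23
t_6 = 2·-23 + 2·-9 + 1·-2 = -66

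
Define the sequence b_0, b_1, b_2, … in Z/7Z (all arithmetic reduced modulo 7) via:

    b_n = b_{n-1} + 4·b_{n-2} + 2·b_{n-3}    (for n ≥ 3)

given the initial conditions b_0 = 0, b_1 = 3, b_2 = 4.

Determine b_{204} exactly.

b_3 = 1·4 + 4·3 + 2·0 = 2
b_4 = 1·2 + 4·4 + 2·3 = 3
b_5 = 1·3 + 4·2 + 2·4 = 5
b_6 = 1·5 + 4·3 + 2·2 = 0
b_7 = 1·0 + 4·5 + 2·3 = 5
b_8 = 1·5 + 4·0 + 2·5 = 1
b_9 = 1·1 + 4·5 + 2·0 = 0
b_10 = 1·0 + 4·1 + 2·5 = 0
b_11 = 1·0 + 4·0 + 2·1 = 2
b_12 = 1·2 + 4·0 + 2·0 = 2
b_13 = 1·2 + 4·2 + 2·0 = 3
b_14 = 1·3 + 4·2 + 2·2 = 1
b_15 = 1·1 + 4·3 + 2·2 = 3
b_16 = 1·3 + 4·1 + 2·3 = 6
b_17 = 1·6 + 4·3 + 2·1 = 6
b_18 = 1·6 + 4·6 + 2·3 = 1
b_19 = 1·1 + 4·6 + 2·6 = 2
b_20 = 1·2 + 4·1 + 2·6 = 4
b_21 = 1·4 + 4·2 + 2·1 = 0
b_22 = 1·0 + 4·4 + 2·2 = 6
b_23 = 1·6 + 4·0 + 2·4 = 0
b_24 = 1·0 + 4·6 + 2·0 = 3
b_25 = 1·3 + 4·0 + 2·6 = 1
b_26 = 1·1 + 4·3 + 2·0 = 6
b_27 = 1·6 + 4·1 + 2·3 = 2
b_28 = 1·2 + 4·6 + 2·1 = 0
b_29 = 1·0 + 4·2 + 2·6 = 6
b_30 = 1·6 + 4·0 + 2·2 = 3
b_31 = 1·3 + 4·6 + 2·0 = 6
b_32 = 1·6 + 4·3 + 2·6 = 2
b_33 = 1·2 + 4·6 + 2·3 = 4
b_34 = 1·4 + 4·2 + 2·6 = 3
b_35 = 1·3 + 4·4 + 2·2 = 2
b_36 = 1·2 + 4·3 + 2·4 = 1
b_37 = 1·1 + 4·2 + 2·3 = 1
b_38 = 1·1 + 4·1 + 2·2 = 2
b_39 = 1·2 + 4·1 + 2·1 = 1
b_40 = 1·1 + 4·2 + 2·1 = 4
b_41 = 1·4 + 4·1 + 2·2 = 5
b_42 = 1·5 + 4·4 + 2·1 = 2
b_43 = 1·2 + 4·5 + 2·4 = 2
b_44 = 1·2 + 4·2 + 2·5 = 6
b_45 = 1·6 + 4·2 + 2·2 = 4
b_46 = 1·4 + 4·6 + 2·2 = 4
b_47 = 1·4 + 4·4 + 2·6 = 4
b_48 = 1·4 + 4·4 + 2·4 = 0
b_49 = 1·0 + 4·4 + 2·4 = 3
b_50 = 1·3 + 4·0 + 2·4 = 4
(b_48, b_49, b_50) = (0, 3, 4) = (b_0, b_1, b_2), so the sequence has period 48.
204 ≡ 12 (mod 48), hence b_204 = b_12 = 2.

2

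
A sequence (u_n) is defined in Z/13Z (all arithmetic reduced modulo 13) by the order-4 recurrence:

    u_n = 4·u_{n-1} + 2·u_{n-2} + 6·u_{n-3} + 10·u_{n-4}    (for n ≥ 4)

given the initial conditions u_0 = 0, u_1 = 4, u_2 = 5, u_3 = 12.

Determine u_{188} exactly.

9

u_4 = 4·12 + 2·5 + 6·4 + 10·0 = 4
u_5 = 4·4 + 2·12 + 6·5 + 10·4 = 6
u_6 = 4·6 + 2·4 + 6·12 + 10·5 = 11
u_7 = 4·11 + 2·6 + 6·4 + 10·12 = 5
u_8 = 4·5 + 2·11 + 6·6 + 10·4 = 1
u_9 = 4·1 + 2·5 + 6·11 + 10·6 = 10
Continuing the recurrence:
  u_10 = 0;  u_11 = 11;  u_12 = 10;  u_13 = 6;  u_14 = 6;  u_15 = 11
  u_16 = 10;  u_17 = 2;  u_18 = 11;  u_19 = 10;  u_20 = 5;  u_21 = 9
  u_22 = 8;  u_23 = 11;  u_24 = 8;  u_25 = 10;  u_26 = 7;  u_27 = 11
  u_28 = 3;  u_29 = 7;  u_30 = 1;  u_31 = 3;  u_32 = 8;  u_33 = 10
  u_34 = 6;  u_35 = 5;  u_36 = 3;  u_37 = 2;  u_38 = 0;  u_39 = 7
  u_40 = 5;  u_41 = 2;  u_42 = 8;  u_43 = 6;  u_44 = 11;  u_45 = 7
  u_46 = 10;  u_47 = 11;  u_48 = 8;  u_49 = 2;  u_50 = 8;  u_51 = 12
  u_52 = 0;  u_53 = 1;  u_54 = 0;  u_55 = 5;  u_56 = 0;  u_57 = 7
  u_58 = 6;  u_59 = 10;  u_60 = 3;  u_61 = 8;  u_62 = 2;  u_63 = 12
  u_64 = 0;  u_65 = 12;  u_66 = 10;  u_67 = 2;  u_68 = 9;  u_69 = 12
  u_70 = 9;  u_71 = 4;  u_72 = 1;  u_73 = 4;  u_74 = 2;  u_75 = 10
  u_76 = 0;  u_77 = 7;  u_78 = 4;  u_79 = 0;  u_80 = 11;  u_81 = 8
  u_82 = 3;  u_83 = 3;  u_84 = 7;  u_85 = 2;  u_86 = 5;  u_87 = 5
  u_88 = 8;  u_89 = 1;  u_90 = 9;  u_91 = 6;  u_92 = 11;  u_93 = 3
  u_94 = 4;  u_95 = 5;  u_96 = 0;  u_97 = 12;  u_98 = 1;  u_99 = 0
  u_100 = 9;  u_101 = 6;  u_102 = 0;  u_103 = 1;  u_104 = 0;  u_105 = 10
  u_106 = 7;  u_107 = 6;  u_108 = 7;  u_109 = 0;  u_110 = 3;  u_111 = 10
  u_112 = 12;  u_113 = 8;  u_114 = 3;  u_115 = 5;  u_116 = 12;  u_117 = 0
  u_118 = 6;  u_119 = 3;  u_120 = 1;  u_121 = 7;  u_122 = 4;  u_123 = 1
  u_124 = 12;  u_125 = 1;  u_126 = 9;  u_127 = 3;  u_128 = 0;  u_129 = 5
  u_130 = 11;  u_131 = 6;  u_132 = 11;  u_133 = 3;  u_134 = 11;  u_135 = 7
  u_136 = 9;  u_137 = 3;  u_138 = 0;  u_139 = 0;  u_140 = 4;  u_141 = 7
  u_142 = 10;  u_143 = 0;  u_144 = 11;  u_145 = 5;  u_146 = 12;  u_147 = 7
  u_148 = 10;  u_149 = 7;  u_150 = 2;  u_151 = 9;  u_152 = 0;  u_153 = 9
  u_154 = 6;  u_155 = 2;  u_156 = 9;  u_157 = 10;  u_158 = 0;  u_159 = 3
  u_160 = 6;  u_161 = 0;  u_162 = 4;  u_163 = 4;  u_164 = 6;  u_165 = 4
  u_166 = 1;  u_167 = 10;  u_168 = 9;  u_169 = 11;  u_170 = 2;  u_171 = 2
  u_172 = 12;  u_173 = 5;  u_174 = 11;  u_175 = 3;  u_176 = 2;  u_177 = 0
  u_178 = 2;  u_179 = 11;  u_180 = 3;  u_181 = 7;  u_182 = 3;  u_183 = 11
  u_184 = 5;  u_185 = 0;  u_186 = 2
u_187 = 4·2 + 2·0 + 6·5 + 10·11 = 5
u_188 = 4·5 + 2·2 + 6·0 + 10·5 = 9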